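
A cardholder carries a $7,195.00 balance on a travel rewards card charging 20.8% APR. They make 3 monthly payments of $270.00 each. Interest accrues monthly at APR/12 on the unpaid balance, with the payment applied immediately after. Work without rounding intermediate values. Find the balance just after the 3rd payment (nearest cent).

Monthly rate r = 20.8%/12 = 1.73333% = 0.0173333.
Each month: B ← B·(1+r) − $270.00.
Month 1: interest $124.71; balance after payment $7,049.71.
Month 2: interest $122.20; balance after payment $6,901.91.
Month 3: interest $119.63; balance after payment $6,751.54.

$6,751.54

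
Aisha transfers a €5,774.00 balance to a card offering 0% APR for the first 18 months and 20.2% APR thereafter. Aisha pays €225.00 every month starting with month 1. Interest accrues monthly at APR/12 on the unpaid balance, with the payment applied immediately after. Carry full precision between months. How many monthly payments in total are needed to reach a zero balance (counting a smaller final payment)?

27 payments

Promo months 1–18 at r₀ = 0%/12 = 0; months 19+ at r₁ = 20.2%/12 = 0.0168333.
After month 18 (no interest yet): B = €5,774.00 − 18·€225.00 = €1,724.00.
Then at r₁ with €225.00/mo: n₂ = −ln(1 − r₁·B/P)/ln(1+r₁) ≈ 8.27 → 9 more payments.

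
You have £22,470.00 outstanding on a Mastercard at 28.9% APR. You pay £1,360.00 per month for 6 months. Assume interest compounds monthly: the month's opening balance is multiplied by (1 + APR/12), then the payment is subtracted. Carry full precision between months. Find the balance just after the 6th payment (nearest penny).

Monthly rate r = 28.9%/12 = 2.40833% = 0.0240833.
Each month: B ← B·(1+r) − £1,360.00.
Month 1: interest £541.15; balance after payment £21,651.15.
Month 2: interest £521.43; balance after payment £20,812.58.
Month 3: interest £501.24; balance after payment £19,953.82.
Month 4: interest £480.55; balance after payment £19,074.38.
Month 5: interest £459.37; balance after payment £18,173.75.
Month 6: interest £437.68; balance after payment £17,251.43.

£17,251.43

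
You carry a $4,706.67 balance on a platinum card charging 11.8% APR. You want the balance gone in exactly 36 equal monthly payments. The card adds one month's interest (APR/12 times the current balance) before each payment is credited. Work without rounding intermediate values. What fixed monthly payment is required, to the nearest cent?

$155.88

Monthly rate r = 11.8%/12 = 0.983333% = 0.00983333.
Level-payment amortization: P = B₀·r / (1 − (1+r)^(−n)) = 4706.67·0.00983333 / (1 − 1.00983^(−36)).
Denominator 1 − (1+r)^(−36) = 0.296910319.
P = 46.2823 / 0.296910319 ≈ 155.88.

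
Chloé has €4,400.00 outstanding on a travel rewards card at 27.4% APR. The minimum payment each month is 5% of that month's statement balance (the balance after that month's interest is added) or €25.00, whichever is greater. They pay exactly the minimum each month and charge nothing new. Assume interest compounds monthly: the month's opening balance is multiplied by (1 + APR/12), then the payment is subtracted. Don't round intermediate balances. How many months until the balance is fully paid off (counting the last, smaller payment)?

103 months

Monthly rate r = 27.4%/12 = 2.28333% = 0.0228333.
While 5% of the post-interest balance exceeds €25.00, each month B ← (B·(1+r))·(1 − 0.05), i.e. B shrinks by the factor (1+r)·0.95 = 0.97169.
This holds for months 1–77. Entering month 78 the balance is €482.11; 5% of the post-interest balance is now below €25.00, so the flat €25.00 minimum applies from here.
From month 78 a fixed €25.00 at rate r clears €482.11 in 26 more payments. Total: 77 + 26 = 103 months.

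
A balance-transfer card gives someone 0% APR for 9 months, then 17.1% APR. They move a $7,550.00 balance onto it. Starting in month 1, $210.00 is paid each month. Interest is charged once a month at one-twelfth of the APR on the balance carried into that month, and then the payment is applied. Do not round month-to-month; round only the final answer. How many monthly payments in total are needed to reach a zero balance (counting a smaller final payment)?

Promo months 1–9 at r₀ = 0%/12 = 0; months 10+ at r₁ = 17.1%/12 = 0.01425.
After month 9 (no interest yet): B = $7,550.00 − 9·$210.00 = $5,660.00.
Then at r₁ with $210.00/mo: n₂ = −ln(1 − r₁·B/P)/ln(1+r₁) ≈ 34.25 → 35 more payments.

44 payments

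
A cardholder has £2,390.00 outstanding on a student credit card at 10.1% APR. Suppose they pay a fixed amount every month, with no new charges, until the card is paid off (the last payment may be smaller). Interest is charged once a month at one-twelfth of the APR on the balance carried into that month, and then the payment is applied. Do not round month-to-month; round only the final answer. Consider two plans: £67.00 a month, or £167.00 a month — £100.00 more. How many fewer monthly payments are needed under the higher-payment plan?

Monthly rate r = 10.1%/12 = 0.841667% = 0.00841667.
At £67.00/mo: n = ⌈−ln(1 − rB₀/P)/ln(1+r)⌉ = 43 payments (last £39.97); total interest = total paid − £2,390.00 = £463.97.
At £167.00/mo: 16 payments (last £52.51); total interest £167.51.
Payments saved = 43 − 16 = 27.

27 fewer payments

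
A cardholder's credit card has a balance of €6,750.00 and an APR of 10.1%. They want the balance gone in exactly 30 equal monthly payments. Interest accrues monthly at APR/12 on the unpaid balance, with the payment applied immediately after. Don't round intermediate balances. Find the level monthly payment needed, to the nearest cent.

€255.54

Monthly rate r = 10.1%/12 = 0.841667% = 0.00841667.
Level-payment amortization: P = B₀·r / (1 − (1+r)^(−n)) = 6750.00·0.00841667 / (1 − 1.00842^(−30)).
Denominator 1 − (1+r)^(−30) = 0.222322466.
P = 56.8125 / 0.222322466 ≈ 255.54.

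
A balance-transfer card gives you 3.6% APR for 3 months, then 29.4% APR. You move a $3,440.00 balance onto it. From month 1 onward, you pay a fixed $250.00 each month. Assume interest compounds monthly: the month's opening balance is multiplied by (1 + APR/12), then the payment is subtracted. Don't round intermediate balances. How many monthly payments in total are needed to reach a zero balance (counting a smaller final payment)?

16 months

Promo months 1–3 at r₀ = 3.6%/12 = 0.003; months 4+ at r₁ = 29.4%/12 = 0.0245.
After month 3: iterate B ← B·(1+r₀) − $250.00 for 3 months → $2,718.80.
Then at r₁ with $250.00/mo: n₂ = −ln(1 − r₁·B/P)/ln(1+r₁) ≈ 12.80 → 13 more payments.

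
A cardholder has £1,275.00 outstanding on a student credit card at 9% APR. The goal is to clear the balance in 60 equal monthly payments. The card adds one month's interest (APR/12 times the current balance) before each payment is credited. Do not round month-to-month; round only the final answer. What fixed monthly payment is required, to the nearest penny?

Monthly rate r = 9%/12 = 0.75% = 0.0075.
Level-payment amortization: P = B₀·r / (1 − (1+r)^(−n)) = 1275.00·0.0075 / (1 − 1.0075^(−60)).
Denominator 1 − (1+r)^(−60) = 0.361300301.
P = 9.5625 / 0.361300301 ≈ 26.47.

£26.47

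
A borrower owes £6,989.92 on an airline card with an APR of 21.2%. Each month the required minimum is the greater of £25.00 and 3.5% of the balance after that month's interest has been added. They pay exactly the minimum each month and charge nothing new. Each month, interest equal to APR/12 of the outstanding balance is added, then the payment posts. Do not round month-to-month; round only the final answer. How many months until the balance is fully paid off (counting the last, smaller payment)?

Monthly rate r = 21.2%/12 = 1.76667% = 0.0176667.
While 3.5% of the post-interest balance exceeds £25.00, each month B ← (B·(1+r))·(1 − 0.035), i.e. B shrinks by the factor (1+r)·0.965 = 0.98205.
This holds for months 1–127. Entering month 128 the balance is £700.40; 3.5% of the post-interest balance is now below £25.00, so the flat £25.00 minimum applies from here.
From month 128 a fixed £25.00 at rate r clears £700.40 in 40 more payments. Total: 127 + 40 = 167 months.

167 months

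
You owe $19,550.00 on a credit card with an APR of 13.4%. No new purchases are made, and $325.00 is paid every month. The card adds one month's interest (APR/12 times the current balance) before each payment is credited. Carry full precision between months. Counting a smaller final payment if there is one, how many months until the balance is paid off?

101 payments

Monthly rate r = 13.4%/12 = 1.11667% = 0.0111667.
Recurrence: B ← B·(1+r) − $325.00.
Month 1: interest $218.31; balance after payment $19,443.31.
Month 2: interest $217.12; balance after payment $19,335.43.
Closed form: n = −ln(1 − rB₀/P)/ln(1+r) = −ln(0.32828)/ln(1.01117) ≈ 100.307, so the balance reaches zero during payment 101.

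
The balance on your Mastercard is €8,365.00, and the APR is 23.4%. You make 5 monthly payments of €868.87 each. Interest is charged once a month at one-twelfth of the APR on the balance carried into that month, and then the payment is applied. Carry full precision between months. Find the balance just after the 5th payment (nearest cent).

€4,695.91

Monthly rate r = 23.4%/12 = 1.95% = 0.0195.
Each month: B ← B·(1+r) − €868.87.
Month 1: interest €163.12; balance after payment €7,659.25.
Month 2: interest €149.36; balance after payment €6,939.73.
Month 3: interest €135.32; balance after payment €6,206.19.
Month 4: interest €121.02; balance after payment €5,458.34.
Month 5: interest €106.44; balance after payment €4,695.91.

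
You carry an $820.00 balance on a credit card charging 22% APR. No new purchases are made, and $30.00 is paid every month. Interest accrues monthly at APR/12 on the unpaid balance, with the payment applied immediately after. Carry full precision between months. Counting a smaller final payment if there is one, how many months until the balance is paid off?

39 payments

Monthly rate r = 22%/12 = 1.83333% = 0.0183333.
Recurrence: B ← B·(1+r) − $30.00.
Month 1: interest $15.03; balance after payment $805.03.
Month 2: interest $14.76; balance after payment $789.79.
Closed form: n = −ln(1 − rB₀/P)/ln(1+r) = −ln(0.49889)/ln(1.01833) ≈ 38.276, so the balance reaches zero during payment 39.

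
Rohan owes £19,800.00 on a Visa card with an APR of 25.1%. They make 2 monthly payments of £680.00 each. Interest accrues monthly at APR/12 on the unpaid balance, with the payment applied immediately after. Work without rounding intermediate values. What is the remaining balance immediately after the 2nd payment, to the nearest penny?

£19,262.74

Monthly rate r = 25.1%/12 = 2.09167% = 0.0209167.
Each month: B ← B·(1+r) − £680.00.
Month 1: interest £414.15; balance after payment £19,534.15.
Month 2: interest £408.59; balance after payment £19,262.74.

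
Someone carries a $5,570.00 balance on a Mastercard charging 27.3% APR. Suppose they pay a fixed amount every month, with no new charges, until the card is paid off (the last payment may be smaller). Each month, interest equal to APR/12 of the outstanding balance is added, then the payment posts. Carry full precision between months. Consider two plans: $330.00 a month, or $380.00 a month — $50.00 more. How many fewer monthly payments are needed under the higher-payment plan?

Monthly rate r = 27.3%/12 = 2.275% = 0.02275.
At $330.00/mo: n = ⌈−ln(1 − rB₀/P)/ln(1+r)⌉ = 22 payments (last $178.42); total interest = total paid − $5,570.00 = $1,538.42.
At $380.00/mo: 19 payments (last $12.88); total interest $1,282.88.
Payments saved = 22 − 19 = 3.

3 fewer payments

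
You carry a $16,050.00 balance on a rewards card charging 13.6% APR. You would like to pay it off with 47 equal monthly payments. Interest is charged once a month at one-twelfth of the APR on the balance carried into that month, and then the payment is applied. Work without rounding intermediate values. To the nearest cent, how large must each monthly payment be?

Monthly rate r = 13.6%/12 = 1.13333% = 0.0113333.
Level-payment amortization: P = B₀·r / (1 − (1+r)^(−n)) = 16050.00·0.0113333 / (1 − 1.01133^(−47)).
Denominator 1 − (1+r)^(−47) = 0.411201251.
P = 181.9 / 0.411201251 ≈ 442.36.

$442.36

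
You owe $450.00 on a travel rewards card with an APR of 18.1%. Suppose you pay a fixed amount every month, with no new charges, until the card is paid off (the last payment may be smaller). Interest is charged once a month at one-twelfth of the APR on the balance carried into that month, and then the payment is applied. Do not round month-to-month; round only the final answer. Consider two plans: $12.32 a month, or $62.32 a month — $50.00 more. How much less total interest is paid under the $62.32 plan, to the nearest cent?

Monthly rate r = 18.1%/12 = 1.50833% = 0.0150833.
At $12.32/mo: n = ⌈−ln(1 − rB₀/P)/ln(1+r)⌉ = 54 payments (last $5.90); total interest = total paid − $450.00 = $208.86.
At $62.32/mo: 8 payments (last $43.89); total interest $30.13.
Interest saved = $208.86 − $30.13 = $178.73.

$178.73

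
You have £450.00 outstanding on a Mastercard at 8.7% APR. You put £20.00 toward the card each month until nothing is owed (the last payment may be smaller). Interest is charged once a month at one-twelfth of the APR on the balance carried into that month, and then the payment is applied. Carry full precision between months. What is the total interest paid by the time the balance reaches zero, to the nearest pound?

£43

Monthly rate r = 8.7%/12 = 0.725% = 0.00725.
Payoff takes n = ⌈−ln(1 − rB₀/P)/ln(1+r)⌉ = ⌈24.652⌉ = 25 payments; the last is £13.05.
Total paid = 24·£20.00 + £13.05 = £493.05.
Total interest = total paid − principal = £493.05 − £450.00 = £43.05.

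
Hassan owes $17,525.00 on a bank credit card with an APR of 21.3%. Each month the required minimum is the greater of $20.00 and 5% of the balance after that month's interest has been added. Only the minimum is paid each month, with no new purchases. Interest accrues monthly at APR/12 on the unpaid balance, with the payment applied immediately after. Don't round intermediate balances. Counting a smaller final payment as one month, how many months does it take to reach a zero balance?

Monthly rate r = 21.3%/12 = 1.775% = 0.01775.
While 5% of the post-interest balance exceeds $20.00, each month B ← (B·(1+r))·(1 − 0.05), i.e. B shrinks by the factor (1+r)·0.95 = 0.96686.
This holds for months 1–113. Entering month 114 the balance is $388.93; 5% of the post-interest balance is now below $20.00, so the flat $20.00 minimum applies from here.
From month 114 a fixed $20.00 at rate r clears $388.93 in 25 more payments. Total: 113 + 25 = 138 months.

138 months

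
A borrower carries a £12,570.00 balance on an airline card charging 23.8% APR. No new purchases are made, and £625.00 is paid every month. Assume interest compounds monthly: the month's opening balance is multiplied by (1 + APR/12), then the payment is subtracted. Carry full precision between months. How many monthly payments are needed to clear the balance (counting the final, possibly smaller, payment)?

Monthly rate r = 23.8%/12 = 1.98333% = 0.0198333.
Recurrence: B ← B·(1+r) − £625.00.
Month 1: interest £249.31; balance after payment £12,194.31.
Month 2: interest £241.85; balance after payment £11,811.16.
Closed form: n = −ln(1 − rB₀/P)/ln(1+r) = −ln(0.60111)/ln(1.01983) ≈ 25.916, so the balance reaches zero during payment 26.

26 payments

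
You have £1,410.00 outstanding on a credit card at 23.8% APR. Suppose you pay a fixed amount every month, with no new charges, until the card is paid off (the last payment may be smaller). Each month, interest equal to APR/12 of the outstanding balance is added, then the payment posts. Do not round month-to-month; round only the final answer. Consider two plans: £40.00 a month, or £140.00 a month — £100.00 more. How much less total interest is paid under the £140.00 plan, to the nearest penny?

Monthly rate r = 23.8%/12 = 1.98333% = 0.0198333.
At £40.00/mo: n = ⌈−ln(1 − rB₀/P)/ln(1+r)⌉ = 62 payments (last £6.30); total interest = total paid − £1,410.00 = £1,036.30.
At £140.00/mo: 12 payments (last £48.78); total interest £178.78.
Interest saved = £1,036.30 − £178.78 = £857.52.

£857.52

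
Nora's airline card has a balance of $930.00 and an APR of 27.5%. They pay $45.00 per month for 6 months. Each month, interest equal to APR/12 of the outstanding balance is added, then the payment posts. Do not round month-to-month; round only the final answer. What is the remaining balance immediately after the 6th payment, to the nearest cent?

$779.48

Monthly rate r = 27.5%/12 = 2.29167% = 0.0229167.
Each month: B ← B·(1+r) − $45.00.
Month 1: interest $21.31; balance after payment $906.31.
Month 2: interest $20.77; balance after payment $882.08.
Month 3: interest $20.21; balance after payment $857.30.
Month 4: interest $19.65; balance after payment $831.94.
Month 5: interest $19.07; balance after payment $806.01.
Month 6: interest $18.47; balance after payment $779.48.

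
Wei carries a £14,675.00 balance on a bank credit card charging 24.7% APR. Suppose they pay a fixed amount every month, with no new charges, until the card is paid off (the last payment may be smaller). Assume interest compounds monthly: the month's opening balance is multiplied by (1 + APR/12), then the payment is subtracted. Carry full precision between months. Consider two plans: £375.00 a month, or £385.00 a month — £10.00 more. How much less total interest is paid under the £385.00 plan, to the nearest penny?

£1,126.90

Monthly rate r = 24.7%/12 = 2.05833% = 0.0205833.
At £375.00/mo: n = ⌈−ln(1 − rB₀/P)/ln(1+r)⌉ = 81 payments (last £136.08); total interest = total paid − £14,675.00 = £15,461.08.
At £385.00/mo: 76 payments (last £134.18); total interest £14,334.18.
Interest saved = £15,461.08 − £14,334.18 = £1,126.90.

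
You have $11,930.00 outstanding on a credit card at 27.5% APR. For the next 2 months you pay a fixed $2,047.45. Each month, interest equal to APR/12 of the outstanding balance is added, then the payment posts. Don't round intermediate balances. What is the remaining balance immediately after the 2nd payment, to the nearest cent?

Monthly rate r = 27.5%/12 = 2.29167% = 0.0229167.
Each month: B ← B·(1+r) − $2,047.45.
Month 1: interest $273.40; balance after payment $10,155.95.
Month 2: interest $232.74; balance after payment $8,341.24.

$8,341.24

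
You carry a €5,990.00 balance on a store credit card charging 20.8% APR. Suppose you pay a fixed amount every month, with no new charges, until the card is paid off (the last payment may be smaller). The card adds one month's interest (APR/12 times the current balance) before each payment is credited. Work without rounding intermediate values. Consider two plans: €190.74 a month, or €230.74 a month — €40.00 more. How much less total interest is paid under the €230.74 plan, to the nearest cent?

Monthly rate r = 20.8%/12 = 1.73333% = 0.0173333.
At €190.74/mo: n = ⌈−ln(1 − rB₀/P)/ln(1+r)⌉ = 46 payments (last €141.09); total interest = total paid − €5,990.00 = €2,734.39.
At €230.74/mo: 35 payments (last €181.64); total interest €2,036.80.
Interest saved = €2,734.39 − €2,036.80 = €697.59.

€697.59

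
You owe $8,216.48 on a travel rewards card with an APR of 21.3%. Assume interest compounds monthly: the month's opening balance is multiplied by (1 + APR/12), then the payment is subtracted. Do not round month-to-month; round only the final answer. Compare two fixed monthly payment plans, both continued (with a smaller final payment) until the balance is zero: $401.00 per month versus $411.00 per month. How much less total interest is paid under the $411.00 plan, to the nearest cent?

$66.13

Monthly rate r = 21.3%/12 = 1.775% = 0.01775.
At $401.00/mo: n = ⌈−ln(1 − rB₀/P)/ln(1+r)⌉ = 26 payments (last $279.32); total interest = total paid − $8,216.48 = $2,087.84.
At $411.00/mo: 25 payments (last $374.19); total interest $2,021.71.
Interest saved = $2,087.84 − $2,021.71 = $66.13.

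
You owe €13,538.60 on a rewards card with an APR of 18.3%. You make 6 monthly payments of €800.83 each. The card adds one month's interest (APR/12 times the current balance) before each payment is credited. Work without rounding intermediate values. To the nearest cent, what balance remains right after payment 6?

Monthly rate r = 18.3%/12 = 1.525% = 0.01525.
Each month: B ← B·(1+r) − €800.83.
Month 1: interest €206.46; balance after payment €12,944.23.
Month 2: interest €197.40; balance after payment €12,340.80.
Month 3: interest €188.20; balance after payment €11,728.17.
Month 4: interest €178.85; balance after payment €11,106.20.
Month 5: interest €169.37; balance after payment €10,474.73.
Month 6: interest €159.74; balance after payment €9,833.64.

€9,833.64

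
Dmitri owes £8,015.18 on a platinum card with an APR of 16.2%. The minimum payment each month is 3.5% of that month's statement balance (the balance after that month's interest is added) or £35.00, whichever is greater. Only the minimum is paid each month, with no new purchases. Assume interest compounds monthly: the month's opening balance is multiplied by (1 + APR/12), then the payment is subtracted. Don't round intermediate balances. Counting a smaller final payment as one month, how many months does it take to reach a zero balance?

130 months

Monthly rate r = 16.2%/12 = 1.35% = 0.0135.
While 3.5% of the post-interest balance exceeds £35.00, each month B ← (B·(1+r))·(1 − 0.035), i.e. B shrinks by the factor (1+r)·0.965 = 0.97803.
This holds for months 1–95. Entering month 96 the balance is £971.10; 3.5% of the post-interest balance is now below £35.00, so the flat £35.00 minimum applies from here.
From month 96 a fixed £35.00 at rate r clears £971.10 in 35 more payments. Total: 95 + 35 = 130 months.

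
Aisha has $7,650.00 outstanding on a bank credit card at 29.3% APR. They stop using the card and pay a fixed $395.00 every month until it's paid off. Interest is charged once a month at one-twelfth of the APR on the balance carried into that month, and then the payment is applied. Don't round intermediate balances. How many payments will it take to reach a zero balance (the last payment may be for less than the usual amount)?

Monthly rate r = 29.3%/12 = 2.44167% = 0.0244167.
Recurrence: B ← B·(1+r) − $395.00.
Month 1: interest $186.79; balance after payment $7,441.79.
Month 2: interest $181.70; balance after payment $7,228.49.
Closed form: n = −ln(1 − rB₀/P)/ln(1+r) = −ln(0.52712)/ln(1.02442) ≈ 26.544, so the balance reaches zero during payment 27.

27 months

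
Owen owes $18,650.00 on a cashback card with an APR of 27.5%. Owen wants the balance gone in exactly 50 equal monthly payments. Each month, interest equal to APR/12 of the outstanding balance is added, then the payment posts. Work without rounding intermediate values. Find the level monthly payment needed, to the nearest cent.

$630.47

Monthly rate r = 27.5%/12 = 2.29167% = 0.0229167.
Level-payment amortization: P = B₀·r / (1 − (1+r)^(−n)) = 18650.00·0.0229167 / (1 − 1.02292^(−50)).
Denominator 1 − (1+r)^(−50) = 0.677902568.
P = 427.396 / 0.677902568 ≈ 630.47.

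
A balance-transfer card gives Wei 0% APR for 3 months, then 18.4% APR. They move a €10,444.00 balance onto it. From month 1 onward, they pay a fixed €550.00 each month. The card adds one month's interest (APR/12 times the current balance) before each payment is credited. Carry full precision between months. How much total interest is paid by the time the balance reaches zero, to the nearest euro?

€1,373

Promo months 1–3 at r₀ = 0%/12 = 0; months 4+ at r₁ = 18.4%/12 = 0.0153333.
After month 3 (no interest yet): B = €10,444.00 − 3·€550.00 = €8,794.00.
Then at r₁ with €550.00/mo: n₂ = −ln(1 − r₁·B/P)/ln(1+r₁) ≈ 18.48 → 19 more payments.
Total paid = 21·€550.00 + €266.78 = €11,816.78; interest = €11,816.78 − €10,444.00 = €1,372.78.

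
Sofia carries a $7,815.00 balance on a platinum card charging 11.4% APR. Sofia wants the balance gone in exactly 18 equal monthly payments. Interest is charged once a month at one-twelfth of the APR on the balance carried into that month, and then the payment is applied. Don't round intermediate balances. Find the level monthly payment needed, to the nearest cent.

Monthly rate r = 11.4%/12 = 0.95% = 0.0095.
Level-payment amortization: P = B₀·r / (1 − (1+r)^(−n)) = 7815.00·0.0095 / (1 − 1.0095^(−18)).
Denominator 1 − (1+r)^(−18) = 0.156497875.
P = 74.2425 / 0.156497875 ≈ 474.40.

$474.40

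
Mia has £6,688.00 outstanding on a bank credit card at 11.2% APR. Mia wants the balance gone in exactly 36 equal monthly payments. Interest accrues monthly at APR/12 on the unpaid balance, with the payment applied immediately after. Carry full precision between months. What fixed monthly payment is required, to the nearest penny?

Monthly rate r = 11.2%/12 = 0.933333% = 0.00933333.
Level-payment amortization: P = B₀·r / (1 − (1+r)^(−n)) = 6688.00·0.00933333 / (1 − 1.00933^(−36)).
Denominator 1 − (1+r)^(−36) = 0.284262421.
P = 62.4213 / 0.284262421 ≈ 219.59.

£219.59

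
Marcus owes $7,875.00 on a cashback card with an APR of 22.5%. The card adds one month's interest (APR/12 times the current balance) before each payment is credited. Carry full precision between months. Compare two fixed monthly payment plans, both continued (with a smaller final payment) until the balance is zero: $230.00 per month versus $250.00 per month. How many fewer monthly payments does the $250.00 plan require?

7 fewer payments

Monthly rate r = 22.5%/12 = 1.875% = 0.01875.
At $230.00/mo: n = ⌈−ln(1 − rB₀/P)/ln(1+r)⌉ = 56 payments (last $68.24); total interest = total paid − $7,875.00 = $4,843.24.
At $250.00/mo: 49 payments (last $19.78); total interest $4,144.78.
Payments saved = 56 − 49 = 7.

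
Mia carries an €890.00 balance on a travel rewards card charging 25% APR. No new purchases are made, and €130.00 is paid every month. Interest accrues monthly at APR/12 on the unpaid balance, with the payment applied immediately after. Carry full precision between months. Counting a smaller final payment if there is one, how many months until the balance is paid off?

Monthly rate r = 25%/12 = 2.08333% = 0.0208333.
Recurrence: B ← B·(1+r) − €130.00.
Month 1: interest €18.54; balance after payment €778.54.
Month 2: interest €16.22; balance after payment €664.76.
Closed form: n = −ln(1 − rB₀/P)/ln(1+r) = −ln(0.85737)/ln(1.02083) ≈ 7.463, so the balance reaches zero during payment 8.

8 months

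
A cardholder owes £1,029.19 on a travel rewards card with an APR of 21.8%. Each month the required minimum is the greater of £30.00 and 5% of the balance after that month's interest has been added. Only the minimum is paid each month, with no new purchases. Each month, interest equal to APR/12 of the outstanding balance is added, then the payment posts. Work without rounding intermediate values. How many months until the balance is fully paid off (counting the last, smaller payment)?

42 months

Monthly rate r = 21.8%/12 = 1.81667% = 0.0181667.
While 5% of the post-interest balance exceeds £30.00, each month B ← (B·(1+r))·(1 − 0.05), i.e. B shrinks by the factor (1+r)·0.95 = 0.96726.
This holds for months 1–17. Entering month 18 the balance is £584.41; 5% of the post-interest balance is now below £30.00, so the flat £30.00 minimum applies from here.
From month 18 a fixed £30.00 at rate r clears £584.41 in 25 more payments. Total: 17 + 25 = 42 months.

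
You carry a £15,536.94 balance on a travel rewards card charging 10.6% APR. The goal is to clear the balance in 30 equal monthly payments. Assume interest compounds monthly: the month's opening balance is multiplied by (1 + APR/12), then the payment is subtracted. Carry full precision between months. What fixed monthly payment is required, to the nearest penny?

Monthly rate r = 10.6%/12 = 0.883333% = 0.00883333.
Level-payment amortization: P = B₀·r / (1 − (1+r)^(−n)) = 15536.94·0.00883333 / (1 − 1.00883^(−30)).
Denominator 1 − (1+r)^(−30) = 0.231900833.
P = 137.243 / 0.231900833 ≈ 591.82.

£591.82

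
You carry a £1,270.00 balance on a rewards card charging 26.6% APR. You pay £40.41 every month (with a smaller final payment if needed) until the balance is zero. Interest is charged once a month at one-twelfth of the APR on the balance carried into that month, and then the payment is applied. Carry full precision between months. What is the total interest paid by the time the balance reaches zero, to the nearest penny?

Monthly rate r = 26.6%/12 = 2.21667% = 0.0221667.
Payoff takes n = ⌈−ln(1 − rB₀/P)/ln(1+r)⌉ = ⌈54.408⌉ = 55 payments; the last is £16.59.
Total paid = 54·£40.41 + £16.59 = £2,198.73.
Total interest = total paid − principal = £2,198.73 − £1,270.00 = £928.73.

£928.73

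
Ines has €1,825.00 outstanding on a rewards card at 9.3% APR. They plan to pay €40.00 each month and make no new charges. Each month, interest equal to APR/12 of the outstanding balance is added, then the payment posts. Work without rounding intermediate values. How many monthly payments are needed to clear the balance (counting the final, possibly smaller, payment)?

Monthly rate r = 9.3%/12 = 0.775% = 0.00775.
Recurrence: B ← B·(1+r) − €40.00.
Month 1: interest €14.14; balance after payment €1,799.14.
Month 2: interest €13.94; balance after payment €1,773.09.
Closed form: n = −ln(1 − rB₀/P)/ln(1+r) = −ln(0.64641)/ln(1.00775) ≈ 56.518, so the balance reaches zero during payment 57.

57 payments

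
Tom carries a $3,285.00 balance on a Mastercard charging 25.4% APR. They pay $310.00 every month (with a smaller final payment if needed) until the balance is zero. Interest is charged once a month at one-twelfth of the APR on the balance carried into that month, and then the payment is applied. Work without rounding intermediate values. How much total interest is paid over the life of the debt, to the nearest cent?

$474.40

Monthly rate r = 25.4%/12 = 2.11667% = 0.0211667.
Payoff takes n = ⌈−ln(1 − rB₀/P)/ln(1+r)⌉ = ⌈12.126⌉ = 13 payments; the last is $39.40.
Total paid = 12·$310.00 + $39.40 = $3,759.40.
Total interest = total paid − principal = $3,759.40 − $3,285.00 = $474.40.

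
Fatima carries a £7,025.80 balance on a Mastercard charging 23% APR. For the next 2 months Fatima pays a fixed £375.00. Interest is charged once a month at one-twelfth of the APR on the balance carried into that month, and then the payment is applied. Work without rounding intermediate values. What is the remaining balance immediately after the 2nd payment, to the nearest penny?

£6,540.52

Monthly rate r = 23%/12 = 1.91667% = 0.0191667.
Each month: B ← B·(1+r) − £375.00.
Month 1: interest £134.66; balance after payment £6,785.46.
Month 2: interest £130.05; balance after payment £6,540.52.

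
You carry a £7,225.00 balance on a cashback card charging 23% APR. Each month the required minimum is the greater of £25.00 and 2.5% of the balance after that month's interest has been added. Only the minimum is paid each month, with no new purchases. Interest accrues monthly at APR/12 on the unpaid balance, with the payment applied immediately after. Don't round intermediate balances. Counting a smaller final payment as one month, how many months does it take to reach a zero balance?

Monthly rate r = 23%/12 = 1.91667% = 0.0191667.
While 2.5% of the post-interest balance exceeds £25.00, each month B ← (B·(1+r))·(1 − 0.025), i.e. B shrinks by the factor (1+r)·0.975 = 0.99369.
This holds for months 1–316. Entering month 317 the balance is £976.75; 2.5% of the post-interest balance is now below £25.00, so the flat £25.00 minimum applies from here.
From month 317 a fixed £25.00 at rate r clears £976.75 in 73 more payments. Total: 316 + 73 = 389 months.

389 months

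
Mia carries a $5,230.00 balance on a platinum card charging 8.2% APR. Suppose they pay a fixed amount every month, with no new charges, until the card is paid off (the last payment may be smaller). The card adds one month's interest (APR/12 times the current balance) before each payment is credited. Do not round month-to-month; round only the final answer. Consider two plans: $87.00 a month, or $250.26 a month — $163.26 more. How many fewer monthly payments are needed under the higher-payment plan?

55 fewer payments

Monthly rate r = 8.2%/12 = 0.683333% = 0.00683333.
At $87.00/mo: n = ⌈−ln(1 − rB₀/P)/ln(1+r)⌉ = 78 payments (last $58.68); total interest = total paid − $5,230.00 = $1,527.68.
At $250.26/mo: 23 payments (last $157.03); total interest $432.75.
Payments saved = 78 − 23 = 55.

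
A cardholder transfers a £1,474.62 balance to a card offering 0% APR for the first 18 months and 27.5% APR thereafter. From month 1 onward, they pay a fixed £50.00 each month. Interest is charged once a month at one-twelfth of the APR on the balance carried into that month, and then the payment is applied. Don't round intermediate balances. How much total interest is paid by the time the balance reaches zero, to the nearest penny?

Promo months 1–18 at r₀ = 0%/12 = 0; months 19+ at r₁ = 27.5%/12 = 0.0229167.
After month 18 (no interest yet): B = £1,474.62 − 18·£50.00 = £574.62.
Then at r₁ with £50.00/mo: n₂ = −ln(1 − r₁·B/P)/ln(1+r₁) ≈ 13.49 → 14 more payments.
Total paid = 31·£50.00 + £24.66 = £1,574.66; interest = £1,574.66 − £1,474.62 = £100.04.

£100.04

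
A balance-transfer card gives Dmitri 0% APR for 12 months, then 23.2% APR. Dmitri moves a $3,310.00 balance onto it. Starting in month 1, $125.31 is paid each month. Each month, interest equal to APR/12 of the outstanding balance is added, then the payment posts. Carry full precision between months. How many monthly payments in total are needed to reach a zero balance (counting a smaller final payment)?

30 payments

Promo months 1–12 at r₀ = 0%/12 = 0; months 13+ at r₁ = 23.2%/12 = 0.0193333.
After month 12 (no interest yet): B = $3,310.00 − 12·$125.31 = $1,806.28.
Then at r₁ with $125.31/mo: n₂ = −ln(1 − r₁·B/P)/ln(1+r₁) ≈ 17.06 → 18 more payments.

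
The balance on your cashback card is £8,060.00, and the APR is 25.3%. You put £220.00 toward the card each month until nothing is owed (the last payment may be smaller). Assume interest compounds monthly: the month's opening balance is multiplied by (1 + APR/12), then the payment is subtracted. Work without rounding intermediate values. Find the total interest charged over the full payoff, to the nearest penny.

Monthly rate r = 25.3%/12 = 2.10833% = 0.0210833.
Payoff takes n = ⌈−ln(1 − rB₀/P)/ln(1+r)⌉ = ⌈70.947⌉ = 71 payments; the last is £208.35.
Total paid = 70·£220.00 + £208.35 = £15,608.35.
Total interest = total paid − principal = £15,608.35 − £8,060.00 = £7,548.35.

£7,548.35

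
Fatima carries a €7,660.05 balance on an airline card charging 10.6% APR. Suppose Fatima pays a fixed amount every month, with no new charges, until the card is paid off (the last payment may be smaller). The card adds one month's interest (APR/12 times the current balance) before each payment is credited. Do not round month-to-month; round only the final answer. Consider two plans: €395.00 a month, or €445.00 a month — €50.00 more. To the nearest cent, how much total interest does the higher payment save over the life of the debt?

€93.56

Monthly rate r = 10.6%/12 = 0.883333% = 0.00883333.
At €395.00/mo: n = ⌈−ln(1 − rB₀/P)/ln(1+r)⌉ = 22 payments (last €144.69); total interest = total paid − €7,660.05 = €779.64.
At €445.00/mo: 19 payments (last €336.13); total interest €686.08.
Interest saved = €779.64 − €686.08 = €93.56.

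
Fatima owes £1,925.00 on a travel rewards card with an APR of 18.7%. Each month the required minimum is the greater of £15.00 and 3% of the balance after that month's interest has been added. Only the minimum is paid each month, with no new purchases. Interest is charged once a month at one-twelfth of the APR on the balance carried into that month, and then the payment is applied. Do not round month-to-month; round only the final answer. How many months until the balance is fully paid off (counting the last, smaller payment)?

138 months

Monthly rate r = 18.7%/12 = 1.55833% = 0.0155833.
While 3% of the post-interest balance exceeds £15.00, each month B ← (B·(1+r))·(1 − 0.03), i.e. B shrinks by the factor (1+r)·0.97 = 0.98512.
This holds for months 1–91. Entering month 92 the balance is £491.78; 3% of the post-interest balance is now below £15.00, so the flat £15.00 minimum applies from here.
From month 92 a fixed £15.00 at rate r clears £491.78 in 47 more payments. Total: 91 + 47 = 138 months.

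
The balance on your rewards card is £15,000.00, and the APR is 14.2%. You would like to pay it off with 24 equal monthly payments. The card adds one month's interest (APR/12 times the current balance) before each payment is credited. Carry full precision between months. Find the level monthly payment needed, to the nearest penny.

£721.61

Monthly rate r = 14.2%/12 = 1.18333% = 0.0118333.
Level-payment amortization: P = B₀·r / (1 − (1+r)^(−n)) = 15000.00·0.0118333 / (1 − 1.01183^(−24)).
Denominator 1 − (1+r)^(−24) = 0.245977301.
P = 177.5 / 0.245977301 ≈ 721.61.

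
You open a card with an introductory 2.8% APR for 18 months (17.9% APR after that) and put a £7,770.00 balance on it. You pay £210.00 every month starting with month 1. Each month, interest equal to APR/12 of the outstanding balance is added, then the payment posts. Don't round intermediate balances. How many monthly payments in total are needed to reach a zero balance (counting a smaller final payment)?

43 payments

Promo months 1–18 at r₀ = 2.8%/12 = 0.00233333; months 19+ at r₁ = 17.9%/12 = 0.0149167.
After month 18: iterate B ← B·(1+r₀) − £210.00 for 18 months → £4,246.98.
Then at r₁ with £210.00/mo: n₂ = −ln(1 − r₁·B/P)/ln(1+r₁) ≈ 24.25 → 25 more payments.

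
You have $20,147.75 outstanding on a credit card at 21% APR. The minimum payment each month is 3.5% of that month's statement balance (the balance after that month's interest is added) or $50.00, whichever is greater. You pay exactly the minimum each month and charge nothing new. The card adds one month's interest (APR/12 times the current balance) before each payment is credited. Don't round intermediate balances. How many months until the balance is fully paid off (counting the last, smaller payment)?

Monthly rate r = 21%/12 = 1.75% = 0.0175.
While 3.5% of the post-interest balance exceeds $50.00, each month B ← (B·(1+r))·(1 − 0.035), i.e. B shrinks by the factor (1+r)·0.965 = 0.98189.
This holds for months 1–146. Entering month 147 the balance is $1,397.14; 3.5% of the post-interest balance is now below $50.00, so the flat $50.00 minimum applies from here.
From month 147 a fixed $50.00 at rate r clears $1,397.14 in 39 more payments. Total: 146 + 39 = 185 months.

185 months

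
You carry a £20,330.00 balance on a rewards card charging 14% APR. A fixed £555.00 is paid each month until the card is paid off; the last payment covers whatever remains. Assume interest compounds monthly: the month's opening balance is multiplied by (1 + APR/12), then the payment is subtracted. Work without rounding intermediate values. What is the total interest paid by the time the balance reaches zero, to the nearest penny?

£6,345.35

Monthly rate r = 14%/12 = 1.16667% = 0.0116667.
Payoff takes n = ⌈−ln(1 − rB₀/P)/ln(1+r)⌉ = ⌈48.063⌉ = 49 payments; the last is £35.35.
Total paid = 48·£555.00 + £35.35 = £26,675.35.
Total interest = total paid − principal = £26,675.35 − £20,330.00 = £6,345.35.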